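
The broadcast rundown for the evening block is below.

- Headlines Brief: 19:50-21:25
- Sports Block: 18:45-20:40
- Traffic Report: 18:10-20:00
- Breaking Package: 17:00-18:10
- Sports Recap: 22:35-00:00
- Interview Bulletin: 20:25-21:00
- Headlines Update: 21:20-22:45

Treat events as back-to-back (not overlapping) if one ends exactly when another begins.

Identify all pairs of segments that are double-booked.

Sorted by start: Breaking Package, Traffic Report, Sports Block, Headlines Brief, Interview Bulletin, Headlines Update, Sports Recap.
Traffic Report starts exactly when Breaking Package ends (back-to-back, no overlap) — done with Breaking Package.
Sports Block starts before Traffic Report ends → Traffic Report and Sports Block overlap.
Headlines Brief starts before Traffic Report ends → Traffic Report and Headlines Brief overlap.
Interview Bulletin starts after Traffic Report ends — done with Traffic Report.
Headlines Brief starts before Sports Block ends → Sports Block and Headlines Brief overlap.
Interview Bulletin starts before Sports Block ends → Sports Block and Interview Bulletin overlap.
Headlines Update starts after Sports Block ends — done with Sports Block.
Interview Bulletin starts before Headlines Brief ends → Headlines Brief and Interview Bulletin overlap.
Headlines Update starts before Headlines Brief ends → Headlines Brief and Headlines Update overlap.
Sports Recap starts after Headlines Brief ends.
Headlines Update starts after Interview Bulletin ends — done with Interview Bulletin.
Sports Recap starts before Headlines Update ends → Headlines Update and Sports Recap overlap.

Headlines Brief & Headlines Update, Headlines Brief & Interview Bulletin, Headlines Brief & Sports Block, Headlines Brief & Traffic Report, Headlines Update & Sports Recap, Interview Bulletin & Sports Block, Sports Block & Traffic Report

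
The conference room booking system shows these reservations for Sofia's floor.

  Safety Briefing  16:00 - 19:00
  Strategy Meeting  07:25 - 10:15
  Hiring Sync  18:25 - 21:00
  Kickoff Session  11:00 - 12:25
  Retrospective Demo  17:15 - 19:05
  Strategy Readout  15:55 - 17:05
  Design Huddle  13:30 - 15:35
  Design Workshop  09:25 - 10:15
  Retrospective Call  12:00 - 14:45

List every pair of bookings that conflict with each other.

Sorted by start: Strategy Meeting, Design Workshop, Kickoff Session, Retrospective Call, Design Huddle, Strategy Readout, Safety Briefing, Retrospective Demo, Hiring Sync.
Design Workshop starts before Strategy Meeting ends → Strategy Meeting and Design Workshop overlap.
Kickoff Session starts after Strategy Meeting ends — done with Strategy Meeting.
Kickoff Session starts after Design Workshop ends — done with Design Workshop.
Retrospective Call starts before Kickoff Session ends → Kickoff Session and Retrospective Call overlap.
Design Huddle starts after Kickoff Session ends — done with Kickoff Session.
Design Huddle starts before Retrospective Call ends → Retrospective Call and Design Huddle overlap.
Strategy Readout starts after Retrospective Call ends — done with Retrospective Call.
Strategy Readout starts after Design Huddle ends — done with Design Huddle.
Safety Briefing starts before Strategy Readout ends → Strategy Readout and Safety Briefing overlap.
Retrospective Demo starts after Strategy Readout ends — done with Strategy Readout.
Retrospective Demo starts before Safety Briefing ends → Safety Briefing and Retrospective Demo overlap.
Hiring Sync starts before Safety Briefing ends → Safety Briefing and Hiring Sync overlap.
Hiring Sync starts before Retrospective Demo ends → Retrospective Demo and Hiring Sync overlap.

Design Huddle & Retrospective Call, Design Workshop & Strategy Meeting, Hiring Sync & Retrospective Demo, Hiring Sync & Safety Briefing, Kickoff Session & Retrospective Call, Retrospective Demo & Safety Briefing, Safety Briefing & Strategy Readout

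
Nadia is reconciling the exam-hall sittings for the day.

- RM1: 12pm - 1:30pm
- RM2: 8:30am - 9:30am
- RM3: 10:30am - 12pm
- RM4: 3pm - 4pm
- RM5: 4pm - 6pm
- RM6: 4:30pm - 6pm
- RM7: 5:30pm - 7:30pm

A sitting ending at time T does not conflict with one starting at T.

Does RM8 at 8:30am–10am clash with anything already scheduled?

Yes — it overlaps RM2

RM2: starts 8:30am before RM8 ends 10am, and ends 9:30am after RM8 starts 8:30am → overlap.
RM3: starts 10:30am at or after RM8 ends 10am → clear.
RM1: starts 12pm at or after RM8 ends 10am → clear.
RM4: starts 3pm at or after RM8 ends 10am → clear.
RM5: starts 4pm at or after RM8 ends 10am → clear.
RM6: starts 4:30pm at or after RM8 ends 10am → clear.
RM7: starts 5:30pm at or after RM8 ends 10am → clear.
RM8 overlaps RM2.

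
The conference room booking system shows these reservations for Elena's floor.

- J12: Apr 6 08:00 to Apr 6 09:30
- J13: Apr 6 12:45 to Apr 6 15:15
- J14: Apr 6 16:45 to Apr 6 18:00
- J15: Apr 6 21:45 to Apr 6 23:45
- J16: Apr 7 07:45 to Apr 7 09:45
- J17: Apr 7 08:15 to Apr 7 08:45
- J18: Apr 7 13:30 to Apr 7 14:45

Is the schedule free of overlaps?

Two intervals overlap when each starts before the other ends.
Sorted by start: J12, J13, J14, J15, J16, J17, J18.
J13 starts after J12 ends, so nothing later overlaps J12 either.
J14 starts after J13 ends, so nothing later overlaps J13 either.
J15 starts after J14 ends, so nothing later overlaps J14 either.
J16 starts after J15 ends, so nothing later overlaps J15 either.
J17 starts before J16 ends → J16 and J17 overlap.
That's a conflict, so the schedule is not conflict-free.

No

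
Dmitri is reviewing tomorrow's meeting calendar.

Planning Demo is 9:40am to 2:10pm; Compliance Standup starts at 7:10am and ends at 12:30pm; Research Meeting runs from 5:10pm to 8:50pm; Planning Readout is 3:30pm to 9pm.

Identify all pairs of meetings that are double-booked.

Sorted by start: Compliance Standup, Planning Demo, Planning Readout, Research Meeting.
Planning Demo starts before Compliance Standup ends → Compliance Standup and Planning Demo overlap.
Planning Readout starts after Compliance Standup ends; Compliance Standup is clear from here.
Planning Readout starts after Planning Demo ends; Planning Demo is clear from here.
Research Meeting starts before Planning Readout ends → Planning Readout and Research Meeting overlap.

Compliance Standup & Planning Demo, Planning Readout & Research Meeting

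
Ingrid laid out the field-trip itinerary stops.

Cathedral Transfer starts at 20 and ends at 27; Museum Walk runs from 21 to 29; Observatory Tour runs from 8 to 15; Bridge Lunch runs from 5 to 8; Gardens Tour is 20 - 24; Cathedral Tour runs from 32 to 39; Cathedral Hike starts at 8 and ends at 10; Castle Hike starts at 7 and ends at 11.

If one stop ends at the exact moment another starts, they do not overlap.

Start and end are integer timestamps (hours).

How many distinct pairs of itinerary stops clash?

7

Two intervals overlap when each starts before the other ends.
Sorted by start: Bridge Lunch, Castle Hike, Cathedral Hike, Observatory Tour, Gardens Tour, Cathedral Transfer, Museum Walk, Cathedral Tour.
Castle Hike starts before Bridge Lunch ends → Bridge Lunch and Castle Hike overlap.
Cathedral Hike starts exactly when Bridge Lunch ends (back-to-back, no overlap) — done with Bridge Lunch.
Cathedral Hike starts before Castle Hike ends → Castle Hike and Cathedral Hike overlap.
Observatory Tour starts before Castle Hike ends → Castle Hike and Observatory Tour overlap.
Gardens Tour starts after Castle Hike ends — done with Castle Hike.
Observatory Tour starts before Cathedral Hike ends → Cathedral Hike and Observatory Tour overlap.
Gardens Tour starts after Cathedral Hike ends — done with Cathedral Hike.
Gardens Tour starts after Observatory Tour ends — done with Observatory Tour.
Cathedral Transfer starts before Gardens Tour ends → Gardens Tour and Cathedral Transfer overlap.
Museum Walk starts before Gardens Tour ends → Gardens Tour and Museum Walk overlap.
Cathedral Tour starts after Gardens Tour ends.
Museum Walk starts before Cathedral Transfer ends → Cathedral Transfer and Museum Walk overlap.
Cathedral Tour starts after Cathedral Transfer ends.
Cathedral Tour starts after Museum Walk ends.
Overlapping pairs: Bridge Lunch & Castle Hike, Castle Hike & Cathedral Hike, Castle Hike & Observatory Tour, Cathedral Hike & Observatory Tour, Cathedral Transfer & Gardens Tour, Cathedral Transfer & Museum Walk, Gardens Tour & Museum Walk — 7 in total.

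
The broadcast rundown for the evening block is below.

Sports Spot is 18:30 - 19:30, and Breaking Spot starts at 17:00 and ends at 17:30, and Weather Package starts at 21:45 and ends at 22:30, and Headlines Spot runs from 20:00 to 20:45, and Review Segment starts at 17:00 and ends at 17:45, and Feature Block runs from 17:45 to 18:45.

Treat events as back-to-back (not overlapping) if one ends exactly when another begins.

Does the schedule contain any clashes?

Yes

Sorted by start: Breaking Spot, Review Segment, Feature Block, Sports Spot, Headlines Spot, Weather Package.
Review Segment starts before Breaking Spot ends → Breaking Spot and Review Segment overlap.
That's a conflict, so the schedule is not conflict-free.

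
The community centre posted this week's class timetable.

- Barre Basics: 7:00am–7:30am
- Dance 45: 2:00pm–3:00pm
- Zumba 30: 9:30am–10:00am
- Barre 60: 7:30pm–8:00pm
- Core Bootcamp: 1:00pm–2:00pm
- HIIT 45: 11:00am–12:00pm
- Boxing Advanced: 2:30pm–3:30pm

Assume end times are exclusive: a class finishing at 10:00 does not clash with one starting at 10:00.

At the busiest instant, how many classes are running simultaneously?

Sort all start/end points and keep a running count:
7:00am start Barre Basics → 1
7:30am end Barre Basics → 0
9:30am start Zumba 30 → 1
10:00am end Zumba 30 → 0
11:00am start HIIT 45 → 1
12:00pm end HIIT 45 → 0
1:00pm start Core Bootcamp → 1
2:00pm end Core Bootcamp → 0
2:00pm start Dance 45 → 1
2:30pm start Boxing Advanced → 2
3:00pm end Dance 45 → 1
3:30pm end Boxing Advanced → 0
7:30pm start Barre 60 → 1
8:00pm end Barre 60 → 0
Peak is 2, at 2:30pm (Boxing Advanced, Dance 45).

2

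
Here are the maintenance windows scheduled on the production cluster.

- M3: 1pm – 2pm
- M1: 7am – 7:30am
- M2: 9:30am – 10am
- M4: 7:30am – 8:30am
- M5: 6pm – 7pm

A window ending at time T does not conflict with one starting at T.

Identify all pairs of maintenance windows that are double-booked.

no conflicts

Two intervals overlap when each starts before the other ends.
Sorted by start: M1, M4, M2, M3, M5.
M4 starts exactly when M1 ends (back-to-back, no overlap); M1 is clear from here.
M2 starts after M4 ends; M4 is clear from here.
M3 starts after M2 ends; M2 is clear from here.
M5 starts after M3 ends.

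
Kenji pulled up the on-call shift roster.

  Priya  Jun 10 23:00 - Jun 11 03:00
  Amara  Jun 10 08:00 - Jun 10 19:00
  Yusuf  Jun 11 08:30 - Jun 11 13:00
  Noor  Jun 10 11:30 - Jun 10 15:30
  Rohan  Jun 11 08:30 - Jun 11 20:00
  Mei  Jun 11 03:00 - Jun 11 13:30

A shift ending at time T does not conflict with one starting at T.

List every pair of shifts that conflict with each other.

Amara & Noor, Mei & Rohan, Mei & Yusuf, Rohan & Yusuf

Sorted by start: Amara, Noor, Priya, Mei, Rohan, Yusuf.
Noor starts before Amara ends → Amara and Noor overlap.
Priya starts after Amara ends, so nothing later overlaps Amara either.
Priya starts after Noor ends, so nothing later overlaps Noor either.
Mei starts exactly when Priya ends (back-to-back, no overlap), so nothing later overlaps Priya either.
Rohan starts before Mei ends → Mei and Rohan overlap.
Yusuf starts before Mei ends → Mei and Yusuf overlap.
Yusuf starts before Rohan ends → Rohan and Yusuf overlap.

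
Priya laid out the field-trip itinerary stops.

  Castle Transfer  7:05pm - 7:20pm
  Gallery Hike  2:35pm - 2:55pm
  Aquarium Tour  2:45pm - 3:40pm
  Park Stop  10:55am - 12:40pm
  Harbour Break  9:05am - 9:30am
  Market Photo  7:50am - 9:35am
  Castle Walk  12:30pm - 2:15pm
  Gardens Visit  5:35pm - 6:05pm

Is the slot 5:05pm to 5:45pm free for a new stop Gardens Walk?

Market Photo: ends 9:35am at or before Gardens Walk starts 5:05pm → clear.
Harbour Break: ends 9:30am at or before Gardens Walk starts 5:05pm → clear.
Park Stop: ends 12:40pm at or before Gardens Walk starts 5:05pm → clear.
Castle Walk: ends 2:15pm at or before Gardens Walk starts 5:05pm → clear.
Gallery Hike: ends 2:55pm at or before Gardens Walk starts 5:05pm → clear.
Aquarium Tour: ends 3:40pm at or before Gardens Walk starts 5:05pm → clear.
Gardens Visit: starts 5:35pm before Gardens Walk ends 5:45pm, and ends 6:05pm after Gardens Walk starts 5:05pm → overlap.
Castle Transfer: starts 7:05pm at or after Gardens Walk ends 5:45pm → clear.
Gardens Walk overlaps Gardens Visit.

No — it overlaps Gardens Visit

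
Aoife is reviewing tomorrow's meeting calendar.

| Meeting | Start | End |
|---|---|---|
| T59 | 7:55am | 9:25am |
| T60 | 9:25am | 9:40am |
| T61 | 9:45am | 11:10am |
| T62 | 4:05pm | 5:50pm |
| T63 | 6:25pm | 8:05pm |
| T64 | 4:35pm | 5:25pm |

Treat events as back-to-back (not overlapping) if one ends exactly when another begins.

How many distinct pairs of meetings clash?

Two intervals overlap when each starts before the other ends.
Sorted by start: T59, T60, T61, T62, T64, T63.
T60 starts exactly when T59 ends (back-to-back, no overlap) — done with T59.
T61 starts after T60 ends — done with T60.
T62 starts after T61 ends — done with T61.
T64 starts before T62 ends → T62 and T64 overlap.
T63 starts after T62 ends.
T63 starts after T64 ends.
Overlapping pairs: T62 & T64 — 1 in total.

1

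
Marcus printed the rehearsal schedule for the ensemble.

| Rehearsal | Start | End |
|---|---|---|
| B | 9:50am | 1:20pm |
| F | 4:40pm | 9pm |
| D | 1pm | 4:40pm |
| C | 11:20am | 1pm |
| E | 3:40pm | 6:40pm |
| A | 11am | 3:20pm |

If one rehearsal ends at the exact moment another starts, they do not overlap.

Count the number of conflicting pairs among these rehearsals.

7

Sorted by start: B, A, C, D, E, F.
A starts before B ends → B and A overlap.
C starts before B ends → B and C overlap.
D starts before B ends → B and D overlap.
E starts after B ends, so B has no further overlaps.
C starts before A ends → A and C overlap.
D starts before A ends → A and D overlap.
E starts after A ends, so A has no further overlaps.
D starts exactly when C ends (back-to-back, no overlap), so C has no further overlaps.
E starts before D ends → D and E overlap.
F starts exactly when D ends (back-to-back, no overlap).
F starts before E ends → E and F overlap.
Overlapping pairs: A & B, A & C, A & D, B & C, B & D, D & E, E & F — 7 in total.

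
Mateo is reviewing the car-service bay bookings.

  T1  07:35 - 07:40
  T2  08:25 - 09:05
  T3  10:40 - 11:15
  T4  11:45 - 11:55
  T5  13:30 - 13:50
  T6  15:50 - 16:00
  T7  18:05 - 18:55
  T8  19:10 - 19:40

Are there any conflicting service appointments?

Sorted by start: T1, T2, T3, T4, T5, T6, T7, T8.
T2 starts after T1 ends, so nothing later overlaps T1 either.
T3 starts after T2 ends, so nothing later overlaps T2 either.
T4 starts after T3 ends, so nothing later overlaps T3 either.
T5 starts after T4 ends, so nothing later overlaps T4 either.
T6 starts after T5 ends, so nothing later overlaps T5 either.
T7 starts after T6 ends, so nothing later overlaps T6 either.
T8 starts after T7 ends.
Every pair is clear; the schedule has no overlaps.

No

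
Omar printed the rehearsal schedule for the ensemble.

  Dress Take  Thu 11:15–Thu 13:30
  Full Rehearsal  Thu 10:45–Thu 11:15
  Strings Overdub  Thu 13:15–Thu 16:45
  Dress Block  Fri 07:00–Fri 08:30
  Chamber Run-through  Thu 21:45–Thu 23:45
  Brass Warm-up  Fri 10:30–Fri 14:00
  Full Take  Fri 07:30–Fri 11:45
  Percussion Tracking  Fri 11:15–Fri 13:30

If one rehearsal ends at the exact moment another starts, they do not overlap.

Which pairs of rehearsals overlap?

Brass Warm-up & Full Take, Brass Warm-up & Percussion Tracking, Dress Block & Full Take, Dress Take & Strings Overdub, Full Take & Percussion Tracking

Sorted by start: Full Rehearsal, Dress Take, Strings Overdub, Chamber Run-through, Dress Block, Full Take, Brass Warm-up, Percussion Tracking.
Dress Take starts exactly when Full Rehearsal ends (back-to-back, no overlap), so Full Rehearsal has no further overlaps.
Strings Overdub starts before Dress Take ends → Dress Take and Strings Overdub overlap.
Chamber Run-through starts after Dress Take ends, so Dress Take has no further overlaps.
Chamber Run-through starts after Strings Overdub ends, so Strings Overdub has no further overlaps.
Dress Block starts after Chamber Run-through ends, so Chamber Run-through has no further overlaps.
Full Take starts before Dress Block ends → Dress Block and Full Take overlap.
Brass Warm-up starts after Dress Block ends, so Dress Block has no further overlaps.
Brass Warm-up starts before Full Take ends → Full Take and Brass Warm-up overlap.
Percussion Tracking starts before Full Take ends → Full Take and Percussion Tracking overlap.
Percussion Tracking starts before Brass Warm-up ends → Brass Warm-up and Percussion Tracking overlap.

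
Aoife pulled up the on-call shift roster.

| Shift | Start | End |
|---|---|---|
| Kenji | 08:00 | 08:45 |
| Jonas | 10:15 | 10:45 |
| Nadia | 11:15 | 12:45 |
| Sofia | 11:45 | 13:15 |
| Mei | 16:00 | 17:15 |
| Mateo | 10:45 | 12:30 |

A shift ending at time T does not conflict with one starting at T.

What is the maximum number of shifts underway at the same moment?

3

Sweep the timeline, counting +1 at each start and −1 at each end (ends before starts at a tie):
08:00 start Kenji → 1
08:45 end Kenji → 0
10:15 start Jonas → 1
10:45 end Jonas → 0
10:45 start Mateo → 1
11:15 start Nadia → 2
11:45 start Sofia → 3
12:30 end Mateo → 2
12:45 end Nadia → 1
13:15 end Sofia → 0
16:00 start Mei → 1
17:15 end Mei → 0
Peak is 3, at 11:45 (Mateo, Nadia, Sofia).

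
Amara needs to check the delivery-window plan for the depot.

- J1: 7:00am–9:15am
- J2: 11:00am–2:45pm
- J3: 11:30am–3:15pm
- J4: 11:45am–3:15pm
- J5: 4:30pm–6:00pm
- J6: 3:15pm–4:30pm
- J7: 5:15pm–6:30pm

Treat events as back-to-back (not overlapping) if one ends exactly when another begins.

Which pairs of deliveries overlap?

J2 & J3, J2 & J4, J3 & J4, J5 & J7

Sorted by start: J1, J2, J3, J4, J6, J5, J7.
J2 starts after J1 ends, so nothing later overlaps J1 either.
J3 starts before J2 ends → J2 and J3 overlap.
J4 starts before J2 ends → J2 and J4 overlap.
J6 starts after J2 ends, so nothing later overlaps J2 either.
J4 starts before J3 ends → J3 and J4 overlap.
J6 starts exactly when J3 ends (back-to-back, no overlap), so nothing later overlaps J3 either.
J6 starts exactly when J4 ends (back-to-back, no overlap), so nothing later overlaps J4 either.
J5 starts exactly when J6 ends (back-to-back, no overlap), so nothing later overlaps J6 either.
J7 starts before J5 ends → J5 and J7 overlap.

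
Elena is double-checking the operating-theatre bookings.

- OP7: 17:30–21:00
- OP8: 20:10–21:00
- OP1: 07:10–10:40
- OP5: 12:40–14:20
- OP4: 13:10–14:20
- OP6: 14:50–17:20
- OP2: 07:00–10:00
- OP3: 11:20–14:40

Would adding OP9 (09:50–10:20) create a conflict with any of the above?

OP2: starts 07:00 before OP9 ends 10:20, and ends 10:00 after OP9 starts 09:50 → overlap.
OP1: starts 07:10 before OP9 ends 10:20, and ends 10:40 after OP9 starts 09:50 → overlap.
OP3: starts 11:20 at or after OP9 ends 10:20 → clear.
OP5: starts 12:40 at or after OP9 ends 10:20 → clear.
OP4: starts 13:10 at or after OP9 ends 10:20 → clear.
OP6: starts 14:50 at or after OP9 ends 10:20 → clear.
OP7: starts 17:30 at or after OP9 ends 10:20 → clear.
OP8: starts 20:10 at or after OP9 ends 10:20 → clear.
OP9 overlaps OP1, OP2.

Yes — it overlaps OP1, OP2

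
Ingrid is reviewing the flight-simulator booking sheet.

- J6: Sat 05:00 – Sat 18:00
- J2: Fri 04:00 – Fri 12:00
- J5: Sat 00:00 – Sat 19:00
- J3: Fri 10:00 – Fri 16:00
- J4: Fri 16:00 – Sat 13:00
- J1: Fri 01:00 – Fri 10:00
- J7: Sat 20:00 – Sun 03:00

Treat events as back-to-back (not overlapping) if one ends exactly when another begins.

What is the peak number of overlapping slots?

Sweep the timeline, counting +1 at each start and −1 at each end (ends before starts at a tie):
Fri 01:00 start J1 → 1
Fri 04:00 start J2 → 2
Fri 10:00 end J1 → 1
Fri 10:00 start J3 → 2
Fri 12:00 end J2 → 1
Fri 16:00 end J3 → 0
Fri 16:00 start J4 → 1
Sat 00:00 start J5 → 2
Sat 05:00 start J6 → 3
Sat 13:00 end J4 → 2
Sat 18:00 end J6 → 1
Sat 19:00 end J5 → 0
Sat 20:00 start J7 → 1
Sun 03:00 end J7 → 0
Peak is 3, at Sat 05:00 (J4, J5, J6).

3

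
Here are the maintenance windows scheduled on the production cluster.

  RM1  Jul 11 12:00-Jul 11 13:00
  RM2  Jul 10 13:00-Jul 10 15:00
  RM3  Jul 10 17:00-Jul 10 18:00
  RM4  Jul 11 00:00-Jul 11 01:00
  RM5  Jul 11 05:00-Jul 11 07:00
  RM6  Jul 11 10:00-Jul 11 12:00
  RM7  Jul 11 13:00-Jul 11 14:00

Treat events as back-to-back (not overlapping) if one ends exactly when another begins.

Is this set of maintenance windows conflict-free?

Yes

Two intervals overlap when each starts before the other ends.
Sorted by start: RM2, RM3, RM4, RM5, RM6, RM1, RM7.
RM3 starts after RM2 ends; RM2 is clear from here.
RM4 starts after RM3 ends; RM3 is clear from here.
RM5 starts after RM4 ends; RM4 is clear from here.
RM6 starts after RM5 ends; RM5 is clear from here.
RM1 starts exactly when RM6 ends (back-to-back, no overlap); RM6 is clear from here.
RM7 starts exactly when RM1 ends (back-to-back, no overlap).
Every pair is clear; the schedule has no overlaps.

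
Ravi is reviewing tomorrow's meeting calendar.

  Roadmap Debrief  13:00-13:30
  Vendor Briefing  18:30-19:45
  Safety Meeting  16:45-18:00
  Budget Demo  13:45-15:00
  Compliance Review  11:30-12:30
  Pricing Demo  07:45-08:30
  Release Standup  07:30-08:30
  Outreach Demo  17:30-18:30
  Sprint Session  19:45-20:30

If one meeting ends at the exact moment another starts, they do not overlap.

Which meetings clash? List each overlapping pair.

Outreach Demo & Safety Meeting, Pricing Demo & Release Standup

Sorted by start: Release Standup, Pricing Demo, Compliance Review, Roadmap Debrief, Budget Demo, Safety Meeting, Outreach Demo, Vendor Briefing, Sprint Session.
Pricing Demo starts before Release Standup ends → Release Standup and Pricing Demo overlap.
Compliance Review starts after Release Standup ends, so nothing later overlaps Release Standup either.
Compliance Review starts after Pricing Demo ends, so nothing later overlaps Pricing Demo either.
Roadmap Debrief starts after Compliance Review ends, so nothing later overlaps Compliance Review either.
Budget Demo starts after Roadmap Debrief ends, so nothing later overlaps Roadmap Debrief either.
Safety Meeting starts after Budget Demo ends, so nothing later overlaps Budget Demo either.
Outreach Demo starts before Safety Meeting ends → Safety Meeting and Outreach Demo overlap.
Vendor Briefing starts after Safety Meeting ends, so nothing later overlaps Safety Meeting either.
Vendor Briefing starts exactly when Outreach Demo ends (back-to-back, no overlap), so nothing later overlaps Outreach Demo either.
Sprint Session starts exactly when Vendor Briefing ends (back-to-back, no overlap).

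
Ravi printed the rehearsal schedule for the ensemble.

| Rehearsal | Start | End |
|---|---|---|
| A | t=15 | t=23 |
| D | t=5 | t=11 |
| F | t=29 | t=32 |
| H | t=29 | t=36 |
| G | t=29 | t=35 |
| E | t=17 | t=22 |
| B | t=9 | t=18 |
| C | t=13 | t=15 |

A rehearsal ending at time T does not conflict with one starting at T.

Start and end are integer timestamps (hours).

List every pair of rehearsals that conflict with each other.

A & B, A & E, B & C, B & D, B & E, F & G, F & H, G & H

Sorted by start: D, B, C, A, E, F, G, H.
B starts before D ends → D and B overlap.
C starts after D ends; D is clear from here.
C starts before B ends → B and C overlap.
A starts before B ends → B and A overlap.
E starts before B ends → B and E overlap.
F starts after B ends; B is clear from here.
A starts exactly when C ends (back-to-back, no overlap); C is clear from here.
E starts before A ends → A and E overlap.
F starts after A ends; A is clear from here.
F starts after E ends; E is clear from here.
G starts before F ends → F and G overlap.
H starts before F ends → F and H overlap.
H starts before G ends → G and H overlap.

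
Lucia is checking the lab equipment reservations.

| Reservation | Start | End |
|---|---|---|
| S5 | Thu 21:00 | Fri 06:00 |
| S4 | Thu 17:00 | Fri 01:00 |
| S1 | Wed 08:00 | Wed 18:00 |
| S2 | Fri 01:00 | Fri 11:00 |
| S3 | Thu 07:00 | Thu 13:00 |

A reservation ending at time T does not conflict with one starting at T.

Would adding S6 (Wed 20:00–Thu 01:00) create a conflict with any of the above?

No — it doesn't clash with anything

S1: ends Wed 18:00 at or before S6 starts Wed 20:00 → clear.
S3: starts Thu 07:00 at or after S6 ends Thu 01:00 → clear.
S4: starts Thu 17:00 at or after S6 ends Thu 01:00 → clear.
S5: starts Thu 21:00 at or after S6 ends Thu 01:00 → clear.
S2: starts Fri 01:00 at or after S6 ends Thu 01:00 → clear.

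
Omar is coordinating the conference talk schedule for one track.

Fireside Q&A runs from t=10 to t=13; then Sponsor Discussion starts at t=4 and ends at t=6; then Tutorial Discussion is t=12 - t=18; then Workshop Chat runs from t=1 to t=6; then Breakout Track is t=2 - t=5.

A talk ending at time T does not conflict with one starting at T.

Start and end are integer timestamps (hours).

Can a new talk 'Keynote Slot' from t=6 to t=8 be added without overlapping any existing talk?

Workshop Chat: ends t=6 at or before Keynote Slot starts t=6 → clear.
Breakout Track: ends t=5 at or before Keynote Slot starts t=6 → clear.
Sponsor Discussion: ends t=6 at or before Keynote Slot starts t=6 → clear.
Fireside Q&A: starts t=10 at or after Keynote Slot ends t=8 → clear.
Tutorial Discussion: starts t=12 at or after Keynote Slot ends t=8 → clear.

Yes — the slot is free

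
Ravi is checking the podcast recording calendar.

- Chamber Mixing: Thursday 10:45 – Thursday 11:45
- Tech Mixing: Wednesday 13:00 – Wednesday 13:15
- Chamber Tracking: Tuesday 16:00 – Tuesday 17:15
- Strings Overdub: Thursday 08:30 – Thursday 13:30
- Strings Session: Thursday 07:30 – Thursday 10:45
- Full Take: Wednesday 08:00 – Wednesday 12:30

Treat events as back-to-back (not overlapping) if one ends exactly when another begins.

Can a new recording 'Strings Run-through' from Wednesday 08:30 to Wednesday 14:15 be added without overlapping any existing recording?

No — it overlaps Full Take, Tech Mixing

Chamber Tracking: ends Tuesday 17:15 at or before Strings Run-through starts Wednesday 08:30 → clear.
Full Take: starts Wednesday 08:00 before Strings Run-through ends Wednesday 14:15, and ends Wednesday 12:30 after Strings Run-through starts Wednesday 08:30 → overlap.
Tech Mixing: starts Wednesday 13:00 before Strings Run-through ends Wednesday 14:15, and ends Wednesday 13:15 after Strings Run-through starts Wednesday 08:30 → overlap.
Strings Session: starts Thursday 07:30 at or after Strings Run-through ends Wednesday 14:15 → clear.
Strings Overdub: starts Thursday 08:30 at or after Strings Run-through ends Wednesday 14:15 → clear.
Chamber Mixing: starts Thursday 10:45 at or after Strings Run-through ends Wednesday 14:15 → clear.
Strings Run-through overlaps Full Take, Tech Mixing.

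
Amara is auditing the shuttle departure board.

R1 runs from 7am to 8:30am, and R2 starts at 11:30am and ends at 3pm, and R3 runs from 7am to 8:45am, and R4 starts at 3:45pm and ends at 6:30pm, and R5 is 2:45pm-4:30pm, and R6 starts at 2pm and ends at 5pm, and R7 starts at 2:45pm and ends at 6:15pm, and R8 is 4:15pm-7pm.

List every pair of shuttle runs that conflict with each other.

R1 & R3, R2 & R5, R2 & R6, R2 & R7, R4 & R5, R4 & R6, R4 & R7, R4 & R8, R5 & R6, R5 & R7, R5 & R8, R6 & R7, R6 & R8, R7 & R8

Sorted by start: R1, R3, R2, R6, R5, R7, R4, R8.
R3 starts before R1 ends → R1 and R3 overlap.
R2 starts after R1 ends — done with R1.
R2 starts after R3 ends — done with R3.
R6 starts before R2 ends → R2 and R6 overlap.
R5 starts before R2 ends → R2 and R5 overlap.
R7 starts before R2 ends → R2 and R7 overlap.
R4 starts after R2 ends — done with R2.
R5 starts before R6 ends → R6 and R5 overlap.
R7 starts before R6 ends → R6 and R7 overlap.
R4 starts before R6 ends → R6 and R4 overlap.
R8 starts before R6 ends → R6 and R8 overlap.
R7 starts before R5 ends → R5 and R7 overlap.
R4 starts before R5 ends → R5 and R4 overlap.
R8 starts before R5 ends → R5 and R8 overlap.
R4 starts before R7 ends → R7 and R4 overlap.
R8 starts before R7 ends → R7 and R8 overlap.
R8 starts before R4 ends → R4 and R8 overlap.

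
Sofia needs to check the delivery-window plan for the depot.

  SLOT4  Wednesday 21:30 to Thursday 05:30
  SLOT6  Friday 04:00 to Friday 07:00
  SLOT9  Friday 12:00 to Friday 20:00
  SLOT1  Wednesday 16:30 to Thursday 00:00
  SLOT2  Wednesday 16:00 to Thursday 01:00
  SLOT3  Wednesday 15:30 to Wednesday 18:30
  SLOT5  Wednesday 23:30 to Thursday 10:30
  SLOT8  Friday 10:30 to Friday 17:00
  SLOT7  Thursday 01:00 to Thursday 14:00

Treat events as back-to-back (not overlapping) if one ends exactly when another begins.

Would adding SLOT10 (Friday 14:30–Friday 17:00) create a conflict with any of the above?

Yes — it overlaps SLOT8, SLOT9

SLOT3: ends Wednesday 18:30 at or before SLOT10 starts Friday 14:30 → clear.
SLOT2: ends Thursday 01:00 at or before SLOT10 starts Friday 14:30 → clear.
SLOT1: ends Thursday 00:00 at or before SLOT10 starts Friday 14:30 → clear.
SLOT4: ends Thursday 05:30 at or before SLOT10 starts Friday 14:30 → clear.
SLOT5: ends Thursday 10:30 at or before SLOT10 starts Friday 14:30 → clear.
SLOT7: ends Thursday 14:00 at or before SLOT10 starts Friday 14:30 → clear.
SLOT6: ends Friday 07:00 at or before SLOT10 starts Friday 14:30 → clear.
SLOT8: starts Friday 10:30 before SLOT10 ends Friday 17:00, and ends Friday 17:00 after SLOT10 starts Friday 14:30 → overlap.
SLOT9: starts Friday 12:00 before SLOT10 ends Friday 17:00, and ends Friday 20:00 after SLOT10 starts Friday 14:30 → overlap.
SLOT10 overlaps SLOT8, SLOT9.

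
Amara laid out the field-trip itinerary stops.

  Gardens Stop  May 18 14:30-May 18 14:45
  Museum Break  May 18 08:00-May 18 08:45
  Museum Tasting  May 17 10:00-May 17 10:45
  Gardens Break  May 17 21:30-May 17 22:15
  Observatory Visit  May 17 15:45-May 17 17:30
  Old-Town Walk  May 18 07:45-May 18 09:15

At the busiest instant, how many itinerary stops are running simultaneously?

2

Walk through starts and ends in time order (an end at T is processed before a start at T):
May 17 10:00 start Museum Tasting → 1
May 17 10:45 end Museum Tasting → 0
May 17 15:45 start Observatory Visit → 1
May 17 17:30 end Observatory Visit → 0
May 17 21:30 start Gardens Break → 1
May 17 22:15 end Gardens Break → 0
May 18 07:45 start Old-Town Walk → 1
May 18 08:00 start Museum Break → 2
May 18 08:45 end Museum Break → 1
May 18 09:15 end Old-Town Walk → 0
May 18 14:30 start Gardens Stop → 1
May 18 14:45 end Gardens Stop → 0
Peak is 2, at May 18 08:00 (Museum Break, Old-Town Walk).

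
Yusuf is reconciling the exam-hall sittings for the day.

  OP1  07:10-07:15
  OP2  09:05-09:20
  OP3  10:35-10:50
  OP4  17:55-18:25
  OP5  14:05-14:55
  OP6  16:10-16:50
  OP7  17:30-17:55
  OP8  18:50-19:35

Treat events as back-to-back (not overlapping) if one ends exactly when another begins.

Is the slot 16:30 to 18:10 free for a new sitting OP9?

No — it overlaps OP4, OP6, OP7

OP1: ends 07:15 at or before OP9 starts 16:30 → clear.
OP2: ends 09:20 at or before OP9 starts 16:30 → clear.
OP3: ends 10:50 at or before OP9 starts 16:30 → clear.
OP5: ends 14:55 at or before OP9 starts 16:30 → clear.
OP6: starts 16:10 before OP9 ends 18:10, and ends 16:50 after OP9 starts 16:30 → overlap.
OP7: starts 17:30 before OP9 ends 18:10, and ends 17:55 after OP9 starts 16:30 → overlap.
OP4: starts 17:55 before OP9 ends 18:10, and ends 18:25 after OP9 starts 16:30 → overlap.
OP8: starts 18:50 at or after OP9 ends 18:10 → clear.
OP9 overlaps OP4, OP6, OP7.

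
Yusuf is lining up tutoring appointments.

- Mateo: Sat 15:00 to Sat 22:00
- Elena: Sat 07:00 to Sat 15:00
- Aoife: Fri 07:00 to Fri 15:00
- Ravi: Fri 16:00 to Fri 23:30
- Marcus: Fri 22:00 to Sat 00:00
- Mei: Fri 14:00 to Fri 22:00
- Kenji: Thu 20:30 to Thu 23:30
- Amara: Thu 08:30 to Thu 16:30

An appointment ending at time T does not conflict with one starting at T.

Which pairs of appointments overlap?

Check each pair: they overlap iff neither finishes before the other starts.
Sorted by start: Amara, Kenji, Aoife, Mei, Ravi, Marcus, Elena, Mateo.
Kenji starts after Amara ends; Amara is clear from here.
Aoife starts after Kenji ends; Kenji is clear from here.
Mei starts before Aoife ends → Aoife and Mei overlap.
Ravi starts after Aoife ends; Aoife is clear from here.
Ravi starts before Mei ends → Mei and Ravi overlap.
Marcus starts exactly when Mei ends (back-to-back, no overlap); Mei is clear from here.
Marcus starts before Ravi ends → Ravi and Marcus overlap.
Elena starts after Ravi ends; Ravi is clear from here.
Elena starts after Marcus ends; Marcus is clear from here.
Mateo starts exactly when Elena ends (back-to-back, no overlap).

Aoife & Mei, Marcus & Ravi, Mei & Ravi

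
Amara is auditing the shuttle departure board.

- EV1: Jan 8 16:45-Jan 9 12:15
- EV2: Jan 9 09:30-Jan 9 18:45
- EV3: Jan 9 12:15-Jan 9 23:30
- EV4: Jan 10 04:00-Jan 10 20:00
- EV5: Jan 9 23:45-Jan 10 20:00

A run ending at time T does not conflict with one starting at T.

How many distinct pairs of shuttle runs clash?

Sorted by start: EV1, EV2, EV3, EV5, EV4.
EV2 starts before EV1 ends → EV1 and EV2 overlap.
EV3 starts exactly when EV1 ends (back-to-back, no overlap), so nothing later overlaps EV1 either.
EV3 starts before EV2 ends → EV2 and EV3 overlap.
EV5 starts after EV2 ends, so nothing later overlaps EV2 either.
EV5 starts after EV3 ends, so nothing later overlaps EV3 either.
EV4 starts before EV5 ends → EV5 and EV4 overlap.
Overlapping pairs: EV1 & EV2, EV2 & EV3, EV4 & EV5 — 3 in total.

3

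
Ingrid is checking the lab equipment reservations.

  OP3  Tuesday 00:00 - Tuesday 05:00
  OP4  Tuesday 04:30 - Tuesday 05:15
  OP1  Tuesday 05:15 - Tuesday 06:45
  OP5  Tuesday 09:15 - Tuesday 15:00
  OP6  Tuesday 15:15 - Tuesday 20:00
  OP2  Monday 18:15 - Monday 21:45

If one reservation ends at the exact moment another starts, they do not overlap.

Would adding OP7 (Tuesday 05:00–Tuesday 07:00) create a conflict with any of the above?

Yes — it overlaps OP1, OP4

OP2: ends Monday 21:45 at or before OP7 starts Tuesday 05:00 → clear.
OP3: ends Tuesday 05:00 at or before OP7 starts Tuesday 05:00 → clear.
OP4: starts Tuesday 04:30 before OP7 ends Tuesday 07:00, and ends Tuesday 05:15 after OP7 starts Tuesday 05:00 → overlap.
OP1: starts Tuesday 05:15 before OP7 ends Tuesday 07:00, and ends Tuesday 06:45 after OP7 starts Tuesday 05:00 → overlap.
OP5: starts Tuesday 09:15 at or after OP7 ends Tuesday 07:00 → clear.
OP6: starts Tuesday 15:15 at or after OP7 ends Tuesday 07:00 → clear.
OP7 overlaps OP1, OP4.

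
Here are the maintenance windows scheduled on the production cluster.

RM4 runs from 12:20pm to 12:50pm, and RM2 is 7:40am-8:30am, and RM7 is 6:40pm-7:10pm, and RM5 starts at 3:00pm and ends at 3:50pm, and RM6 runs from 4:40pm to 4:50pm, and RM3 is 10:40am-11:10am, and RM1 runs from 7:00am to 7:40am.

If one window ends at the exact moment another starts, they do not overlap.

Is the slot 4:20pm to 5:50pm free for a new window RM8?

No — it overlaps RM6

RM1: ends 7:40am at or before RM8 starts 4:20pm → clear.
RM2: ends 8:30am at or before RM8 starts 4:20pm → clear.
RM3: ends 11:10am at or before RM8 starts 4:20pm → clear.
RM4: ends 12:50pm at or before RM8 starts 4:20pm → clear.
RM5: ends 3:50pm at or before RM8 starts 4:20pm → clear.
RM6: starts 4:40pm before RM8 ends 5:50pm, and ends 4:50pm after RM8 starts 4:20pm → overlap.
RM7: starts 6:40pm at or after RM8 ends 5:50pm → clear.
RM8 overlaps RM6.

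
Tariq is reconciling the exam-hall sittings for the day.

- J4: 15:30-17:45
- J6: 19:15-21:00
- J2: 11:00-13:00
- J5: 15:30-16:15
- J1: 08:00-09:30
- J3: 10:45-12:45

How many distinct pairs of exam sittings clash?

2

Two intervals overlap when each starts before the other ends.
Sorted by start: J1, J3, J2, J4, J5, J6.
J3 starts after J1 ends — done with J1.
J2 starts before J3 ends → J3 and J2 overlap.
J4 starts after J3 ends — done with J3.
J4 starts after J2 ends — done with J2.
J5 starts before J4 ends → J4 and J5 overlap.
J6 starts after J4 ends.
J6 starts after J5 ends.
Overlapping pairs: J2 & J3, J4 & J5 — 2 in total.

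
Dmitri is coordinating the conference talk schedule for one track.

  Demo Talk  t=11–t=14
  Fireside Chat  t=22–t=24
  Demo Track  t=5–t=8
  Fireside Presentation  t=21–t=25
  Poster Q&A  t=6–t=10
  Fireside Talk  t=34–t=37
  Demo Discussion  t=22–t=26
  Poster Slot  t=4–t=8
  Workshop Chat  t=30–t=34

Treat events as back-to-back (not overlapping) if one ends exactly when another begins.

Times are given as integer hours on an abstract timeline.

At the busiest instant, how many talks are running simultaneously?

3

Walk through starts and ends in time order (an end at T is processed before a start at T):
t=4 start Poster Slot → 1
t=5 start Demo Track → 2
t=6 start Poster Q&A → 3
t=8 end Demo Track → 2
t=8 end Poster Slot → 1
t=10 end Poster Q&A → 0
t=11 start Demo Talk → 1
t=14 end Demo Talk → 0
t=21 start Fireside Presentation → 1
t=22 start Demo Discussion → 2
t=22 start Fireside Chat → 3
t=24 end Fireside Chat → 2
t=25 end Fireside Presentation → 1
t=26 end Demo Discussion → 0
t=30 start Workshop Chat → 1
t=34 end Workshop Chat → 0
t=34 start Fireside Talk → 1
t=37 end Fireside Talk → 0
Peak is 3, at t=6 (Demo Track, Poster Q&A, Poster Slot).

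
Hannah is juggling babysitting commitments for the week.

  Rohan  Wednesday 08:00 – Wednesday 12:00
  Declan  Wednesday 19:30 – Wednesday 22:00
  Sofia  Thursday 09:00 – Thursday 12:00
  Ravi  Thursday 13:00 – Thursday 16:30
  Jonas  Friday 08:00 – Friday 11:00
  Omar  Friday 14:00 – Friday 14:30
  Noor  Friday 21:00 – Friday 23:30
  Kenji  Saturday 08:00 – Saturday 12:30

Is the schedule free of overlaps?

Check each pair: they overlap iff neither finishes before the other starts.
Sorted by start: Rohan, Declan, Sofia, Ravi, Jonas, Omar, Noor, Kenji.
Declan starts after Rohan ends; Rohan is clear from here.
Sofia starts after Declan ends; Declan is clear from here.
Ravi starts after Sofia ends; Sofia is clear from here.
Jonas starts after Ravi ends; Ravi is clear from here.
Omar starts after Jonas ends; Jonas is clear from here.
Noor starts after Omar ends; Omar is clear from here.
Kenji starts after Noor ends.
Every pair is clear; the schedule has no overlaps.

Yes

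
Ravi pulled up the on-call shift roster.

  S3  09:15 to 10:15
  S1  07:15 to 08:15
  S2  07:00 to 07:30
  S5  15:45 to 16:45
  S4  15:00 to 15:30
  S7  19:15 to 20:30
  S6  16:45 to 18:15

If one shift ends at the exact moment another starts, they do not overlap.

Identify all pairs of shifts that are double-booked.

Sorted by start: S2, S1, S3, S4, S5, S6, S7.
S1 starts before S2 ends → S2 and S1 overlap.
S3 starts after S2 ends, so nothing later overlaps S2 either.
S3 starts after S1 ends, so nothing later overlaps S1 either.
S4 starts after S3 ends, so nothing later overlaps S3 either.
S5 starts after S4 ends, so nothing later overlaps S4 either.
S6 starts exactly when S5 ends (back-to-back, no overlap), so nothing later overlaps S5 either.
S7 starts after S6 ends.

S1 & S2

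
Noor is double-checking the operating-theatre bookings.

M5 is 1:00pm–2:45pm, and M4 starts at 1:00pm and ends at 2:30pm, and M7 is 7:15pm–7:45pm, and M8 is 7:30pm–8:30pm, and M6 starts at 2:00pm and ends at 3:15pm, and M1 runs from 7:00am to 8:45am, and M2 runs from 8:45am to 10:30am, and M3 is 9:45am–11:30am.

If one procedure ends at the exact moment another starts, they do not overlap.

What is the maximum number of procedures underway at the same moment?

Walk through starts and ends in time order (an end at T is processed before a start at T):
7:00am start M1 → 1
8:45am end M1 → 0
8:45am start M2 → 1
9:45am start M3 → 2
10:30am end M2 → 1
11:30am end M3 → 0
1:00pm start M4 → 1
1:00pm start M5 → 2
2:00pm start M6 → 3
2:30pm end M4 → 2
2:45pm end M5 → 1
3:15pm end M6 → 0
7:15pm start M7 → 1
7:30pm start M8 → 2
7:45pm end M7 → 1
8:30pm end M8 → 0
Peak is 3, at 2:00pm (M4, M5, M6).

3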